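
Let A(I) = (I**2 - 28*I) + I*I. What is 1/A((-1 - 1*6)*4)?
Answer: 1/2352 ≈ 0.00042517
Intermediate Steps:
A(I) = -28*I + 2*I**2 (A(I) = (I**2 - 28*I) + I**2 = -28*I + 2*I**2)
1/A((-1 - 1*6)*4) = 1/(2*((-1 - 1*6)*4)*(-14 + (-1 - 1*6)*4)) = 1/(2*((-1 - 6)*4)*(-14 + (-1 - 6)*4)) = 1/(2*(-7*4)*(-14 - 7*4)) = 1/(2*(-28)*(-14 - 28)) = 1/(2*(-28)*(-42)) = 1/2352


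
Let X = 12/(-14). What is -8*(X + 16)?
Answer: -848/7 ≈ -121.14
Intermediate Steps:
X = -6/7 (X = 12*(-1/14) = -6/7 ≈ -0.85714)
-8*(X + 16) = -8*(-6/7 + 16) = -8*106/7 = -848/7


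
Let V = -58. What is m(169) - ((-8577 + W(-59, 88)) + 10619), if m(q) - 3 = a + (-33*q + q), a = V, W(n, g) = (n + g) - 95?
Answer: -7439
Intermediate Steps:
W(n, g) = -95 + g + n (W(n, g) = (g + n) - 95 = -95 + g + n)
a = -58
m(q) = -55 - 32*q (m(q) = 3 + (-58 + (-33*q + q)) = 3 + (-58 - 32*q) = -55 - 32*q)
m(169) - ((-8577 + W(-59, 88)) + 10619) = (-55 - 32*169) - ((-8577 + (-95 + 88 - 59)) + 10619) = (-55 - 5408) - ((-8577 - 66) + 10619) = -5463 - (-8643 + 10619) = -5463 - 1*1976 = -5463 - 1976 = -7439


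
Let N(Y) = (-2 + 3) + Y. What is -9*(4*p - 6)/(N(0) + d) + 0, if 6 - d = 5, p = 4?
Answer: -45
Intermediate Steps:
d = 1 (d = 6 - 1*5 = 6 - 5 = 1)
N(Y) = 1 + Y
-9*(4*p - 6)/(N(0) + d) + 0 = -9*(4*4 - 6)/((1 + 0) + 1) + 0 = -9*(16 - 6)/(1 + 1) + 0 = -90/2 + 0 = -9*5 + 0 = -45 + 0 = -45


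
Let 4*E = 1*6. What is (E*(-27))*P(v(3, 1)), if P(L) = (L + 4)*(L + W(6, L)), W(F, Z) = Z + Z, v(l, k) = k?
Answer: -1215/2 ≈ -607.50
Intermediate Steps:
W(F, Z) = 2*Z
P(L) = 3*L*(4 + L) (P(L) = (L + 4)*(L + 2*L) = (4 + L)*(3*L) = 3*L*(4 + L))
E = 3/2 (E = (1*6)/4 = (¼)*6 = 3/2 ≈ 1.5000)
(E*(-27))*P(v(3, 1)) = ((3/2)*(-27))*(3*1*(4 + 1)) = -243*5/2 = -81/2*15 = -1215/2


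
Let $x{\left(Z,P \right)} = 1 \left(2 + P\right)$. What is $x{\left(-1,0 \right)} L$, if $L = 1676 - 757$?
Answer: $1838$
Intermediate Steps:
$x{\left(Z,P \right)} = 2 + P$
$L = 919$ ($L = 1676 - 757 = 919$)
$x{\left(-1,0 \right)} L = \left(2 + 0\right) 919 = 2 \cdot 919 = 1838$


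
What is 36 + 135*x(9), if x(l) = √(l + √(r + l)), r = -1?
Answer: 36 + 135*√(9 + 2*√2) ≈ 500.30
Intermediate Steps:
x(l) = √(l + √(-1 + l))
36 + 135*x(9) = 36 + 135*√(9 + √(-1 + 9)) = 36 + 135*√(9 + √8) = 36 + 135*√(9 + 2*√2)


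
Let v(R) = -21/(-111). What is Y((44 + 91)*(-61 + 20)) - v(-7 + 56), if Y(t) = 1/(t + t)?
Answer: -77527/409590 ≈ -0.18928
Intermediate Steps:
v(R) = 7/37 (v(R) = -21*(-1/111) = 7/37)
Y(t) = 1/(2*t)
Y((44 + 91)*(-61 + 20)) - v(-7 + 56) = 1/(2*(((44 + 91)*(-61 + 20)))) - 1*7/37 = 1/(2*((135*(-41)))) - 7/37 = (½)/(-5535) - 7/37 = (½)*(-1/5535) - 7/37 = -1/11070 - 7/37 = -77527/409590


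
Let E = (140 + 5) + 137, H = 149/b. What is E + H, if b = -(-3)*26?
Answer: 22145/78 ≈ 283.91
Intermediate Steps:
b = 78 (b = -3*(-26) = 78)
H = 149/78 ≈ 1.9103
E = 282 (E = 145 + 137 = 282)
E + H = 282 + 149/78 = 22145/78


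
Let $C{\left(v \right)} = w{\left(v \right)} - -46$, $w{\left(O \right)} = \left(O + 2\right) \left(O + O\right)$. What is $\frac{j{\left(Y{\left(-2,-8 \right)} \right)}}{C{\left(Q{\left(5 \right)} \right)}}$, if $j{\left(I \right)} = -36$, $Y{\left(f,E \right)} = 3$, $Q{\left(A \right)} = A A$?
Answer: $- \frac{9}{349} \approx -0.025788$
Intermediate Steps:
$Q{\left(A \right)} = A^{2}$
$w{\left(O \right)} = 2 O \left(2 + O\right)$ ($w{\left(O \right)} = \left(2 + O\right) 2 O = 2 O \left(2 + O\right)$)
$C{\left(v \right)} = 46 + 2 v \left(2 + v\right)$ ($C{\left(v \right)} = 2 v \left(2 + v\right) - -46 = 2 v \left(2 + v\right) + 46 = 46 + 2 v \left(2 + v\right)$)
$\frac{j{\left(Y{\left(-2,-8 \right)} \right)}}{C{\left(Q{\left(5 \right)} \right)}} = - \frac{36}{46 + 2 \cdot 5^{2} \left(2 + 5^{2}\right)} = - \frac{36}{46 + 2 \cdot 25 \left(2 + 25\right)} = - \frac{36}{46 + 2 \cdot 25 \cdot 27} = - \frac{36}{46 + 1350} = - \frac{36}{1396} = \left(-36\right) \frac{1}{1396} = - \frac{9}{349}$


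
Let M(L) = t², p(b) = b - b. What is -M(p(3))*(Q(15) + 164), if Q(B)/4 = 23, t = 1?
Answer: -256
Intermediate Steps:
Q(B) = 92 (Q(B) = 4*23 = 92)
p(b) = 0
M(L) = 1 (M(L) = 1² = 1)
-M(p(3))*(Q(15) + 164) = -(92 + 164) = -256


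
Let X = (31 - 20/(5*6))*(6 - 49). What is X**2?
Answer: 15311569/9 ≈ 1.7013e+6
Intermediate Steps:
X = -3913/3 (X = (31 - 20/30)*(-43) = (31 - 20*1/30)*(-43) = (31 - 2/3)*(-43) = (91/3)*(-43) = -3913/3 ≈ -1304.3)
X**2 = (-3913/3)**2 = 15311569/9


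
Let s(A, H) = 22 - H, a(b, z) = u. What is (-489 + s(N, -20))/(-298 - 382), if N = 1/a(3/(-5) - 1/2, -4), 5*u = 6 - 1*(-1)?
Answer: 447/680 ≈ 0.65735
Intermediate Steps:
u = 7/5 (u = (6 - 1*(-1))/5 = (6 + 1)/5 = (1/5)*7 = 7/5 ≈ 1.4000)
a(b, z) = 7/5
N = 5/7 (N = 1/(7/5) = 5/7 ≈ 0.71429)
(-489 + s(N, -20))/(-298 - 382) = (-489 + (22 - 1*(-20)))/(-298 - 382) = (-489 + (22 + 20))/(-680) = (-489 + 42)*(-1/680) = -447*(-1/680) = 447/680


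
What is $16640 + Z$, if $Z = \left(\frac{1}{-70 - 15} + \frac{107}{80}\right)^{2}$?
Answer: $\frac{30780594809}{1849600} \approx 16642.0$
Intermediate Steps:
$Z = \frac{3250809}{1849600}$ ($Z = \left(\frac{1}{-85} + 107 \cdot \frac{1}{80}\right)^{2} = \left(- \frac{1}{85} + \frac{107}{80}\right)^{2} = \left(\frac{1803}{1360}\right)^{2} = \frac{3250809}{1849600} \approx 1.7576$)
$16640 + Z = 16640 + \frac{3250809}{1849600} = \frac{30780594809}{1849600}$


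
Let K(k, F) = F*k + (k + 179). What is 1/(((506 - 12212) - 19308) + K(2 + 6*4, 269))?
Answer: -1/23815 ≈ -4.1990e-5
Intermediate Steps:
K(k, F) = 179 + k + F*k (K(k, F) = F*k + (179 + k) = 179 + k + F*k)
1/(((506 - 12212) - 19308) + K(2 + 6*4, 269)) = 1/(((506 - 12212) - 19308) + (179 + (2 + 6*4) + 269*(2 + 6*4))) = 1/((-11706 - 19308) + (179 + (2 + 24) + 269*(2 + 24))) = 1/(-31014 + (179 + 26 + 269*26)) = 1/(-31014 + (179 + 26 + 6994)) = 1/(-31014 + 7199) = 1/(-23815) = -1/23815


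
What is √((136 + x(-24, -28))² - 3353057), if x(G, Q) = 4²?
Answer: I*√3329953 ≈ 1824.8*I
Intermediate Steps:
x(G, Q) = 16
√((136 + x(-24, -28))² - 3353057) = √((136 + 16)² - 3353057) = √(152² - 3353057) = √(23104 - 3353057) = √(-3329953) = I*√3329953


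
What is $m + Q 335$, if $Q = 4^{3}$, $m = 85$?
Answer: $21525$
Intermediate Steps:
$Q = 64$
$m + Q 335 = 85 + 64 \cdot 335 = 85 + 21440 = 21525$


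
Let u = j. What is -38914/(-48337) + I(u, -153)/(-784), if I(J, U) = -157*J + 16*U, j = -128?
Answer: -51408925/2368513 ≈ -21.705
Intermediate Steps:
u = -128
-38914/(-48337) + I(u, -153)/(-784) = -38914/(-48337) + (-157*(-128) + 16*(-153))/(-784) = -38914*(-1/48337) + (20096 - 2448)*(-1/784) = 38914/48337 + 17648*(-1/784) = 38914/48337 - 1103/49 = -51408925/2368513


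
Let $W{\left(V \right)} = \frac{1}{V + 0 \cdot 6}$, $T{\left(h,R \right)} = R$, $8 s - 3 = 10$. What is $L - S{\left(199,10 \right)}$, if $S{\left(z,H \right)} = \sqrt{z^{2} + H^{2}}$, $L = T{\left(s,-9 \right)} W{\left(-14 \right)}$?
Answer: $\frac{9}{14} - 37 \sqrt{29} \approx -198.61$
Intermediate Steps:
$s = \frac{13}{8}$ ($s = \frac{3}{8} + \frac{1}{8} \cdot 10 = \frac{3}{8} + \frac{5}{4} = \frac{13}{8} \approx 1.625$)
$W{\left(V \right)} = \frac{1}{V}$ ($W{\left(V \right)} = \frac{1}{V + 0} = \frac{1}{V}$)
$L = \frac{9}{14}$ ($L = - \frac{9}{-14} = \left(-9\right) \left(- \frac{1}{14}\right) = \frac{9}{14} \approx 0.64286$)
$S{\left(z,H \right)} = \sqrt{H^{2} + z^{2}}$
$L - S{\left(199,10 \right)} = \frac{9}{14} - \sqrt{10^{2} + 199^{2}} = \frac{9}{14} - \sqrt{100 + 39601} = \frac{9}{14} - \sqrt{39701} = \frac{9}{14} - 37 \sqrt{29}$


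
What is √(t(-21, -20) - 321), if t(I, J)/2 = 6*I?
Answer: I*√573 ≈ 23.937*I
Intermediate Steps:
t(I, J) = 12*I (t(I, J) = 2*(6*I) = 12*I)
√(t(-21, -20) - 321) = √(12*(-21) - 321) = √(-252 - 321) = √(-573) = I*√573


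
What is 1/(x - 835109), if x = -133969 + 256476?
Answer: -1/712602 ≈ -1.4033e-6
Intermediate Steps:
x = 122507
1/(x - 835109) = 1/(122507 - 835109) = 1/(-712602) = -1/712602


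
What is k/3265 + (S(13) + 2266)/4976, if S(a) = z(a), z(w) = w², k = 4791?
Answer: 31790291/16246640 ≈ 1.9567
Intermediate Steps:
S(a) = a²
k/3265 + (S(13) + 2266)/4976 = 4791/3265 + (13² + 2266)/4976 = 4791*(1/3265) + (169 + 2266)*(1/4976) = 4791/3265 + 2435*(1/4976) = 4791/3265 + 2435/4976 = 31790291/16246640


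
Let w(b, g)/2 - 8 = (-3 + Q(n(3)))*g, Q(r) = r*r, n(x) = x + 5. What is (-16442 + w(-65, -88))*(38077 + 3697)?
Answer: -1134665388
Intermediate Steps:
n(x) = 5 + x
Q(r) = r²
w(b, g) = 16 + 122*g (w(b, g) = 16 + 2*((-3 + (5 + 3)²)*g) = 16 + 2*((-3 + 8²)*g) = 16 + 2*((-3 + 64)*g) = 16 + 2*(61*g) = 16 + 122*g)
(-16442 + w(-65, -88))*(38077 + 3697) = (-16442 + (16 + 122*(-88)))*(38077 + 3697) = (-16442 + (16 - 10736))*41774 = (-16442 - 10720)*41774 = -27162*41774 = -1134665388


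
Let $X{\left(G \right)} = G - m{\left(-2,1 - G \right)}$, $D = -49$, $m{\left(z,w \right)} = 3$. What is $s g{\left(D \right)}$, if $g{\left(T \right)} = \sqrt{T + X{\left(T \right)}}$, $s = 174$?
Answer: $174 i \sqrt{101} \approx 1748.7 i$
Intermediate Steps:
$X{\left(G \right)} = -3 + G$ ($X{\left(G \right)} = G - 3 = -3 + G$)
$g{\left(T \right)} = \sqrt{-3 + 2 T}$ ($g{\left(T \right)} = \sqrt{T + \left(-3 + T\right)} = \sqrt{-3 + 2 T}$)
$s g{\left(D \right)} = 174 \sqrt{-3 + 2 \left(-49\right)} = 174 \sqrt{-3 - 98} = 174 \sqrt{-101} = 174 i \sqrt{101}$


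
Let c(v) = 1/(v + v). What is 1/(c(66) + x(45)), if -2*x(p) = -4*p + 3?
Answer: 132/11683 ≈ 0.011298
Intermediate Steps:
c(v) = 1/(2*v)
x(p) = -3/2 + 2*p (x(p) = -(-4*p + 3)/2 = -(3 - 4*p)/2 = -3/2 + 2*p)
1/(c(66) + x(45)) = 1/((½)/66 + (-3/2 + 2*45)) = 1/((½)*(1/66) + (-3/2 + 90)) = 1/(1/132 + 177/2) = 1/(11683/132) = 132/11683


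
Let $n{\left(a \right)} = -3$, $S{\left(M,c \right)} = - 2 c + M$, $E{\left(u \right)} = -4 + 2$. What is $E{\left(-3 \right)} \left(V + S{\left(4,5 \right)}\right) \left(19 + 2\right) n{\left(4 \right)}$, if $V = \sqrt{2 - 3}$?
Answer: $-756 + 126 i \approx -756.0 + 126.0 i$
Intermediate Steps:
$E{\left(u \right)} = -2$
$S{\left(M,c \right)} = M - 2 c$
$V = i$ ($V = \sqrt{-1} = i \approx 1.0 i$)
$E{\left(-3 \right)} \left(V + S{\left(4,5 \right)}\right) \left(19 + 2\right) n{\left(4 \right)} = - 2 \left(i + \left(4 - 10\right)\right) \left(19 + 2\right) \left(-3\right) = - 2 \left(i + \left(4 - 10\right)\right) 21 \left(-3\right) = - 2 \left(i - 6\right) 21 \left(-3\right) = - 2 \left(-6 + i\right) 21 \left(-3\right) = \left(12 - 2 i\right) 21 \left(-3\right) = \left(252 - 42 i\right) \left(-3\right) = -756 + 126 i$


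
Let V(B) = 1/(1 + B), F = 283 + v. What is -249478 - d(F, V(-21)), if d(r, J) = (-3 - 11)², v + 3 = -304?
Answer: -249674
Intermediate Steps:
v = -307 (v = -3 - 304 = -307)
F = -24 (F = 283 - 307 = -24)
d(r, J) = 196 (d(r, J) = (-14)² = 196)
-249478 - d(F, V(-21)) = -249478 - 1*196 = -249478 - 196 = -249674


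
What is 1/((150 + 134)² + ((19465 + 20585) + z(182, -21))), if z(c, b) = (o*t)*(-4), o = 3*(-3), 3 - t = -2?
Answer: 1/120886 ≈ 8.2723e-6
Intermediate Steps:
t = 5 (t = 3 - 1*(-2) = 3 + 2 = 5)
o = -9
z(c, b) = 180 (z(c, b) = -9*5*(-4) = -45*(-4) = 180)
1/((150 + 134)² + ((19465 + 20585) + z(182, -21))) = 1/((150 + 134)² + ((19465 + 20585) + 180)) = 1/(284² + (40050 + 180)) = 1/(80656 + 40230) = 1/120886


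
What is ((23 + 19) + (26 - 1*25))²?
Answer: 1849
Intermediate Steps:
((23 + 19) + (26 - 1*25))² = (42 + (26 - 25))² = (42 + 1)² = 43² = 1849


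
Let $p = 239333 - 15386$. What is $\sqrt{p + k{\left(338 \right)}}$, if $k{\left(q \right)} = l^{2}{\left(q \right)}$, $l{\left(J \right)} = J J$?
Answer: $\sqrt{13051915483} \approx 1.1425 \cdot 10^{5}$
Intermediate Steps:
$p = 223947$ ($p = 239333 - 15386 = 223947$)
$l{\left(J \right)} = J^{2}$
$k{\left(q \right)} = q^{4}$ ($k{\left(q \right)} = \left(q^{2}\right)^{2} = q^{4}$)
$\sqrt{p + k{\left(338 \right)}} = \sqrt{223947 + 338^{4}} = \sqrt{223947 + 13051691536} = \sqrt{13051915483}$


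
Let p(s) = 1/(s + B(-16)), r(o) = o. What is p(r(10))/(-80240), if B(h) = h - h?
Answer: -1/802400 ≈ -1.2463e-6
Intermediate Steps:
B(h) = 0
p(s) = 1/s (p(s) = 1/(s + 0) = 1/s)
p(r(10))/(-80240) = 1/(10*(-80240)) = (⅒)*(-1/80240) = -1/802400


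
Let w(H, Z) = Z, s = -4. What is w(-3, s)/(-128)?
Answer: 1/32 ≈ 0.031250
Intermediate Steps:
w(-3, s)/(-128) = -4/(-128) = -4*(-1/128) = 1/32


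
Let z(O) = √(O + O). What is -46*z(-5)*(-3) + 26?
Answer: 26 + 138*I*√10 ≈ 26.0 + 436.39*I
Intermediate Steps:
z(O) = √2*√O (z(O) = √(2*O) = √2*√O)
-46*z(-5)*(-3) + 26 = -46*√2*√(-5)*(-3) + 26 = -46*√2*(I*√5)*(-3) + 26 = -46*I*√10*(-3) + 26 = -(-138)*I*√10 + 26 = 138*I*√10 + 26 = 26 + 138*I*√10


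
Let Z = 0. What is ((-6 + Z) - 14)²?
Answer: 400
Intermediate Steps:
((-6 + Z) - 14)² = ((-6 + 0) - 14)² = (-6 - 14)² = (-20)² = 400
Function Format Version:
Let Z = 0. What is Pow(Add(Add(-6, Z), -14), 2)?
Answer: 400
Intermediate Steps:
Pow(Add(Add(-6, Z), -14), 2) = Pow(Add(Add(-6, 0), -14), 2) = Pow(Add(-6, -14), 2) = Pow(-20, 2) = 400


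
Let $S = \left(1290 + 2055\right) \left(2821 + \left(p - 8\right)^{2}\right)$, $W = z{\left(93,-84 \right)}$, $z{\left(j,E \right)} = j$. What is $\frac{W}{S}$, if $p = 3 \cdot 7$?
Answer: $\frac{31}{3333850} \approx 9.2986 \cdot 10^{-6}$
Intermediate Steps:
$p = 21$
$W = 93$
$S = 10001550$ ($S = \left(1290 + 2055\right) \left(2821 + \left(21 - 8\right)^{2}\right) = 3345 \left(2821 + 13^{2}\right) = 3345 \left(2821 + 169\right) = 3345 \cdot 2990 = 10001550$)
$\frac{W}{S} = \frac{93}{10001550} = 93 \cdot \frac{1}{10001550} = \frac{31}{3333850}$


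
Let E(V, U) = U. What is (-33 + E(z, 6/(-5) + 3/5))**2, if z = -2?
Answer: 28224/25 ≈ 1129.0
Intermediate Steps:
(-33 + E(z, 6/(-5) + 3/5))**2 = (-33 + (6/(-5) + 3/5))**2 = (-33 + (6*(-1/5) + 3*(1/5)))**2 = (-33 + (-6/5 + 3/5))**2 = (-33 - 3/5)**2 = (-168/5)**2 = 28224/25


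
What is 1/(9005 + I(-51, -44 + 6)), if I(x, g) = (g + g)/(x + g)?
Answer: 89/801521 ≈ 0.00011104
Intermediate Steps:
I(x, g) = 2*g/(g + x) (I(x, g) = (2*g)/(g + x) = 2*g/(g + x))
1/(9005 + I(-51, -44 + 6)) = 1/(9005 + 2*(-44 + 6)/((-44 + 6) - 51)) = 1/(9005 + 2*(-38)/(-38 - 51)) = 1/(9005 + 2*(-38)/(-89)) = 1/(9005 + 2*(-38)*(-1/89)) = 1/(9005 + 76/89) = 1/(801521/89) = 89/801521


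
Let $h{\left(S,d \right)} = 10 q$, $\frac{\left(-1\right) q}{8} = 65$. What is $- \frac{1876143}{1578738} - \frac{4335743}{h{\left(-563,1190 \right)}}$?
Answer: $\frac{1139207714789}{1368239600} \approx 832.61$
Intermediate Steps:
$q = -520$ ($q = \left(-8\right) 65 = -520$)
$h{\left(S,d \right)} = -5200$ ($h{\left(S,d \right)} = 10 \left(-520\right) = -5200$)
$- \frac{1876143}{1578738} - \frac{4335743}{h{\left(-563,1190 \right)}} = - \frac{1876143}{1578738} - \frac{4335743}{-5200} = \left(-1876143\right) \frac{1}{1578738} - - \frac{4335743}{5200} = - \frac{625381}{526246} + \frac{4335743}{5200} = \frac{1139207714789}{1368239600}$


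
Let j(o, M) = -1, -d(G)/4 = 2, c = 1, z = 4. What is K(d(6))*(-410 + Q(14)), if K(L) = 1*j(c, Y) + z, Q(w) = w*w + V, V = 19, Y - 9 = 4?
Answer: -585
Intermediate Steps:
Y = 13 (Y = 9 + 4 = 13)
Q(w) = 19 + w² (Q(w) = w*w + 19 = w² + 19 = 19 + w²)
d(G) = -8 (d(G) = -4*2 = -8)
K(L) = 3 (K(L) = 1*(-1) + 4 = -1 + 4 = 3)
K(d(6))*(-410 + Q(14)) = 3*(-410 + (19 + 14²)) = 3*(-410 + (19 + 196)) = 3*(-410 + 215) = 3*(-195) = -585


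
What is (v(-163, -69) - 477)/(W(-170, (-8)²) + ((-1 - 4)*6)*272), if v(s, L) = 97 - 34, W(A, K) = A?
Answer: 207/4165 ≈ 0.049700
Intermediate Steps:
v(s, L) = 63
(v(-163, -69) - 477)/(W(-170, (-8)²) + ((-1 - 4)*6)*272) = (63 - 477)/(-170 + ((-1 - 4)*6)*272) = -414/(-170 - 5*6*272) = -414/(-170 - 30*272) = -414/(-170 - 8160) = -414/(-8330) = -414*(-1/8330) = 207/4165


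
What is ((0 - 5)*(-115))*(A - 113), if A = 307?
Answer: 111550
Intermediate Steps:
((0 - 5)*(-115))*(A - 113) = ((0 - 5)*(-115))*(307 - 113) = -5*(-115)*194 = 575*194 = 111550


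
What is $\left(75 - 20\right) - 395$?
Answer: $-340$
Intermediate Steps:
$\left(75 - 20\right) - 395 = 55 - 395 = -340$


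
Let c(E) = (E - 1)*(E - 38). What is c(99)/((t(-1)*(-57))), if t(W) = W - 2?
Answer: 5978/171 ≈ 34.959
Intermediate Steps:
t(W) = -2 + W
c(E) = (-1 + E)*(-38 + E)
c(99)/((t(-1)*(-57))) = (38 + 99² - 39*99)/(((-2 - 1)*(-57))) = (38 + 9801 - 3861)/((-3*(-57))) = 5978/171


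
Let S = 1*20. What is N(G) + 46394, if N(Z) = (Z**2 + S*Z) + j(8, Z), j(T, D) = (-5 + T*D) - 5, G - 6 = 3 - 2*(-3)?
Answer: 47029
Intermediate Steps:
G = 15 (G = 6 + (3 - 2*(-3)) = 6 + (3 + 6) = 6 + 9 = 15)
j(T, D) = -10 + D*T (j(T, D) = (-5 + D*T) - 5 = -10 + D*T)
S = 20
N(Z) = -10 + Z**2 + 28*Z (N(Z) = (Z**2 + 20*Z) + (-10 + Z*8) = (Z**2 + 20*Z) + (-10 + 8*Z) = -10 + Z**2 + 28*Z)
N(G) + 46394 = (-10 + 15**2 + 28*15) + 46394 = (-10 + 225 + 420) + 46394 = 635 + 46394 = 47029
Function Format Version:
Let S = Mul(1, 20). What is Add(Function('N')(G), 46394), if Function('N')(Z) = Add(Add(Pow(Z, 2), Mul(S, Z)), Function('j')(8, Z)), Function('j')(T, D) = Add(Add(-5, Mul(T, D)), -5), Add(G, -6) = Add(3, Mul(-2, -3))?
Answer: 47029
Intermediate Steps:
G = 15 (G = Add(6, Add(3, Mul(-2, -3))) = Add(6, Add(3, 6)) = Add(6, 9) = 15)
Function('j')(T, D) = Add(-10, Mul(D, T)) (Function('j')(T, D) = Add(Add(-5, Mul(D, T)), -5) = Add(-10, Mul(D, T)))
S = 20
Function('N')(Z) = Add(-10, Pow(Z, 2), Mul(28, Z)) (Function('N')(Z) = Add(Add(Pow(Z, 2), Mul(20, Z)), Add(-10, Mul(Z, 8))) = Add(Add(Pow(Z, 2), Mul(20, Z)), Add(-10, Mul(8, Z))) = Add(-10, Pow(Z, 2), Mul(28, Z)))
Add(Function('N')(G), 46394) = Add(Add(-10, Pow(15, 2), Mul(28, 15)), 46394) = Add(Add(-10, 225, 420), 46394) = Add(635, 46394) = 47029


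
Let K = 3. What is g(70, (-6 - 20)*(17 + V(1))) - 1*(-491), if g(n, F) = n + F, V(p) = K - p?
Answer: 67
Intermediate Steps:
V(p) = 3 - p
g(n, F) = F + n
g(70, (-6 - 20)*(17 + V(1))) - 1*(-491) = ((-6 - 20)*(17 + (3 - 1*1)) + 70) - 1*(-491) = (-26*(17 + (3 - 1)) + 70) + 491 = (-26*(17 + 2) + 70) + 491 = (-26*19 + 70) + 491 = (-494 + 70) + 491 = -424 + 491 = 67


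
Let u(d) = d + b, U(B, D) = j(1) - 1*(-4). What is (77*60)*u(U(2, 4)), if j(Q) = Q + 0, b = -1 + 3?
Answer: 32340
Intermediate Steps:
b = 2
j(Q) = Q
U(B, D) = 5 (U(B, D) = 1 - 1*(-4) = 1 + 4 = 5)
u(d) = 2 + d (u(d) = d + 2 = 2 + d)
(77*60)*u(U(2, 4)) = (77*60)*(2 + 5) = 4620*7 = 32340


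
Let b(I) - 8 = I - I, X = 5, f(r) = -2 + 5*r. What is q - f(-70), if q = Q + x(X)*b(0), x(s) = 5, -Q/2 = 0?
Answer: 392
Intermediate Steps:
Q = 0 (Q = -2*0 = 0)
b(I) = 8 (b(I) = 8 + (I - I) = 8 + 0 = 8)
q = 40 (q = 0 + 5*8 = 0 + 40 = 40)
q - f(-70) = 40 - (-2 + 5*(-70)) = 40 - (-2 - 350) = 40 - 1*(-352) = 40 + 352 = 392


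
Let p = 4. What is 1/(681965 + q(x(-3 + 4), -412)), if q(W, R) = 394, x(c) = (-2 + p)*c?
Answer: 1/682359 ≈ 1.4655e-6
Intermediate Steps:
x(c) = 2*c (x(c) = (-2 + 4)*c = 2*c)
1/(681965 + q(x(-3 + 4), -412)) = 1/(681965 + 394) = 1/682359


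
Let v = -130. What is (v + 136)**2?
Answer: 36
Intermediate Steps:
(v + 136)**2 = (-130 + 136)**2 = 6**2 = 36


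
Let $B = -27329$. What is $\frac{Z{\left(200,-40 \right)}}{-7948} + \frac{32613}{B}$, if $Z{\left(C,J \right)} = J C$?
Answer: $- \frac{10144031}{54302723} \approx -0.18681$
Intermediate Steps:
$Z{\left(C,J \right)} = C J$
$\frac{Z{\left(200,-40 \right)}}{-7948} + \frac{32613}{B} = \frac{200 \left(-40\right)}{-7948} + \frac{32613}{-27329} = \left(-8000\right) \left(- \frac{1}{7948}\right) + 32613 \left(- \frac{1}{27329}\right) = \frac{2000}{1987} - \frac{32613}{27329} = - \frac{10144031}{54302723}$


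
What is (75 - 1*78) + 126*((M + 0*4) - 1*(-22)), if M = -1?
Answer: 2643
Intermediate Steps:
(75 - 1*78) + 126*((M + 0*4) - 1*(-22)) = (75 - 1*78) + 126*((-1 + 0*4) - 1*(-22)) = (75 - 78) + 126*((-1 + 0) + 22) = -3 + 126*(-1 + 22) = -3 + 126*21 = -3 + 2646 = 2643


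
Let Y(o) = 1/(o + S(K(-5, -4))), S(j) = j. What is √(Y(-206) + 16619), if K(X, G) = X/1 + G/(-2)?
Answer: 3*√80659370/209 ≈ 128.91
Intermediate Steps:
K(X, G) = X - G/2 (K(X, G) = X*1 + G*(-½) = X - G/2)
Y(o) = 1/(-3 + o) (Y(o) = 1/(o + (-5 - ½*(-4))) = 1/(o + (-5 + 2)) = 1/(o - 3) = 1/(-3 + o))
√(Y(-206) + 16619) = √(1/(-3 - 206) + 16619) = √(1/(-209) + 16619) = √(-1/209 + 16619) = √(3473370/209) = 3*√80659370/209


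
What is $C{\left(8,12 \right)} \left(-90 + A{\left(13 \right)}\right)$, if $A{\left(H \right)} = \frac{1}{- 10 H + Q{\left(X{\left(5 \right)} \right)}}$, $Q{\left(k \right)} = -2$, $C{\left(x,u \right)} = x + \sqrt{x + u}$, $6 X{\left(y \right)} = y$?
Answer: $- \frac{23762}{33} - \frac{11881 \sqrt{5}}{66} \approx -1122.6$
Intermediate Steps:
$X{\left(y \right)} = \frac{y}{6}$
$C{\left(x,u \right)} = x + \sqrt{u + x}$
$A{\left(H \right)} = \frac{1}{-2 - 10 H}$ ($A{\left(H \right)} = \frac{1}{- 10 H - 2} = \frac{1}{-2 - 10 H}$)
$C{\left(8,12 \right)} \left(-90 + A{\left(13 \right)}\right) = \left(8 + \sqrt{12 + 8}\right) \left(-90 - \frac{1}{2 + 10 \cdot 13}\right) = \left(8 + \sqrt{20}\right) \left(-90 - \frac{1}{2 + 130}\right) = \left(8 + 2 \sqrt{5}\right) \left(-90 - \frac{1}{132}\right) = \left(8 + 2 \sqrt{5}\right) \left(- \frac{11881}{132}\right) = - \frac{23762}{33} - \frac{11881 \sqrt{5}}{66}$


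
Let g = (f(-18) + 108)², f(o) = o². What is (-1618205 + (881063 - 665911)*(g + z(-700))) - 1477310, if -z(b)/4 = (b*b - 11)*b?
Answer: 295222066749733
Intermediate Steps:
z(b) = -4*b*(-11 + b²) (z(b) = -4*(b*b - 11)*b = -4*(b² - 11)*b = -4*(-11 + b²)*b = -4*b*(-11 + b²))
g = 186624 (g = ((-18)² + 108)² = (324 + 108)² = 432² = 186624)
(-1618205 + (881063 - 665911)*(g + z(-700))) - 1477310 = (-1618205 + (881063 - 665911)*(186624 + 4*(-700)*(11 - 1*(-700)²))) - 1477310 = (-1618205 + 215152*(186624 + 4*(-700)*(11 - 1*490000))) - 1477310 = (-1618205 + 215152*(186624 + 4*(-700)*(11 - 490000))) - 1477310 = (-1618205 + 215152*(186624 + 4*(-700)*(-489989))) - 1477310 = (-1618205 + 215152*(186624 + 1371969200)) - 1477310 = (-1618205 + 215152*1372155824) - 1477310 = (-1618205 + 295222069845248) - 1477310 = 295222068227043 - 1477310 = 295222066749733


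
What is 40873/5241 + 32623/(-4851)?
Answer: 9099260/8474697 ≈ 1.0737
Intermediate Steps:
40873/5241 + 32623/(-4851) = 40873*(1/5241) + 32623*(-1/4851) = 40873/5241 - 32623/4851 = 9099260/8474697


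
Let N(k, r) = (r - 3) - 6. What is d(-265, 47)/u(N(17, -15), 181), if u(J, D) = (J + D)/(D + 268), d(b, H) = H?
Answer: 21103/157 ≈ 134.41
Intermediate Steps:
N(k, r) = -9 + r (N(k, r) = (-3 + r) - 6 = -9 + r)
u(J, D) = (D + J)/(268 + D)
d(-265, 47)/u(N(17, -15), 181) = 47/(((181 + (-9 - 15))/(268 + 181))) = 47/(((181 - 24)/449)) = 47/(((1/449)*157)) = 47/(157/449) = 47*(449/157) = 21103/157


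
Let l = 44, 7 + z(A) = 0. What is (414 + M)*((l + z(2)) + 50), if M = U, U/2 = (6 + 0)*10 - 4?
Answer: 45762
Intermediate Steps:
z(A) = -7 (z(A) = -7 + 0 = -7)
U = 112 (U = 2*((6 + 0)*10 - 4) = 2*(6*10 - 4) = 2*(60 - 4) = 2*56 = 112)
M = 112
(414 + M)*((l + z(2)) + 50) = (414 + 112)*((44 - 7) + 50) = 526*(37 + 50) = 526*87 = 45762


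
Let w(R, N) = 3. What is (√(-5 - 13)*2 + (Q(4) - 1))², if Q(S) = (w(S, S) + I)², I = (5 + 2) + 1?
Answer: 14328 + 1440*I*√2 ≈ 14328.0 + 2036.5*I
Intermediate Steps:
I = 8 (I = 7 + 1 = 8)
Q(S) = 121 (Q(S) = (3 + 8)² = 11² = 121)
(√(-5 - 13)*2 + (Q(4) - 1))² = (√(-5 - 13)*2 + (121 - 1))² = (√(-18)*2 + 120)² = ((3*I*√2)*2 + 120)² = (6*I*√2 + 120)² = (120 + 6*I*√2)²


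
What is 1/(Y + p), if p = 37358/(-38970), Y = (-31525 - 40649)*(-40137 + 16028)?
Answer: 19485/33904737173831 ≈ 5.7470e-10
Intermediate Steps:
Y = 1740042966 (Y = -72174*(-24109) = 1740042966)
p = -18679/19485 (p = 37358*(-1/38970) = -18679/19485 ≈ -0.95863)
1/(Y + p) = 1/(1740042966 - 18679/19485) = 1/(33904737173831/19485) = 19485/33904737173831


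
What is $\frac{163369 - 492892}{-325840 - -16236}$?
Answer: $\frac{329523}{309604} \approx 1.0643$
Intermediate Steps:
$\frac{163369 - 492892}{-325840 - -16236} = - \frac{329523}{-325840 + 16236} = - \frac{329523}{-309604} = \left(-329523\right) \left(- \frac{1}{309604}\right) = \frac{329523}{309604}$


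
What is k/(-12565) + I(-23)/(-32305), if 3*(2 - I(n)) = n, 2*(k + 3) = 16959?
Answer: -6709097/9940710 ≈ -0.67491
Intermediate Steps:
k = 16953/2 (k = -3 + (1/2)*16959 = -3 + 16959/2 = 16953/2 ≈ 8476.5)
I(n) = 2 - n/3
k/(-12565) + I(-23)/(-32305) = (16953/2)/(-12565) + (2 - 1/3*(-23))/(-32305) = (16953/2)*(-1/12565) + (2 + 23/3)*(-1/32305) = -16953/25130 + (29/3)*(-1/32305) = -16953/25130 - 29/96915 = -6709097/9940710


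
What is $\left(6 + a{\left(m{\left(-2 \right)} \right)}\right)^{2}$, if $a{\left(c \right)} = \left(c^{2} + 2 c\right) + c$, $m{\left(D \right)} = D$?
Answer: $16$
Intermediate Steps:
$a{\left(c \right)} = c^{2} + 3 c$
$\left(6 + a{\left(m{\left(-2 \right)} \right)}\right)^{2} = \left(6 - 2 \left(3 - 2\right)\right)^{2} = \left(6 - 2\right)^{2} = 4^{2} = 16$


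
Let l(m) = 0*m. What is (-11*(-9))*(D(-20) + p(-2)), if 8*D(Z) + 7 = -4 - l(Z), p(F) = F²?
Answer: 2079/8 ≈ 259.88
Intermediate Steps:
l(m) = 0
D(Z) = -11/8 (D(Z) = -7/8 + (-4 - 1*0)/8 = -7/8 + (-4 + 0)/8 = -7/8 + (⅛)*(-4) = -7/8 - ½ = -11/8)
(-11*(-9))*(D(-20) + p(-2)) = (-11*(-9))*(-11/8 + (-2)²) = 99*(-11/8 + 4) = 99*(21/8) = 2079/8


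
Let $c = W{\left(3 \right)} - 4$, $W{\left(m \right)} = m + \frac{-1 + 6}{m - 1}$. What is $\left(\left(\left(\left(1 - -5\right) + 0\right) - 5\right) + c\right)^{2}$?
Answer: $\frac{25}{4} \approx 6.25$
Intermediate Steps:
$W{\left(m \right)} = m + \frac{5}{-1 + m}$
$c = \frac{3}{2}$ ($c = \frac{5 + 3^{2} - 3}{-1 + 3} - 4 = \frac{5 + 9 - 3}{2} - 4 = \frac{1}{2} \cdot 11 - 4 = \frac{11}{2} - 4 = \frac{3}{2} \approx 1.5$)
$\left(\left(\left(\left(1 - -5\right) + 0\right) - 5\right) + c\right)^{2} = \left(\left(\left(\left(1 - -5\right) + 0\right) - 5\right) + \frac{3}{2}\right)^{2} = \left(\left(\left(\left(1 + 5\right) + 0\right) - 5\right) + \frac{3}{2}\right)^{2} = \left(\left(\left(6 + 0\right) - 5\right) + \frac{3}{2}\right)^{2} = \left(\left(6 - 5\right) + \frac{3}{2}\right)^{2} = \left(1 + \frac{3}{2}\right)^{2} = \left(\frac{5}{2}\right)^{2} = \frac{25}{4}$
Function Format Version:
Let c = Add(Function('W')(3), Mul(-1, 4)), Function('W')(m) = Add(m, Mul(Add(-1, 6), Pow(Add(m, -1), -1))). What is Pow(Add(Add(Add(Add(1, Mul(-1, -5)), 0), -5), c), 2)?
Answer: Rational(25, 4) ≈ 6.2500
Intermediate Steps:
Function('W')(m) = Add(m, Mul(5, Pow(Add(-1, m), -1)))
c = Rational(3, 2) (c = Add(Mul(Pow(Add(-1, 3), -1), Add(5, Pow(3, 2), Mul(-1, 3))), Mul(-1, 4)) = Add(Mul(Pow(2, -1), Add(5, 9, -3)), -4) = Add(Mul(Rational(1, 2), 11), -4) = Add(Rational(11, 2), -4) = Rational(3, 2) ≈ 1.5000)
Pow(Add(Add(Add(Add(1, Mul(-1, -5)), 0), -5), c), 2) = Pow(Add(Add(Add(Add(1, Mul(-1, -5)), 0), -5), Rational(3, 2)), 2) = Pow(Add(Add(Add(Add(1, 5), 0), -5), Rational(3, 2)), 2) = Pow(Add(Add(Add(6, 0), -5), Rational(3, 2)), 2) = Pow(Add(Add(6, -5), Rational(3, 2)), 2) = Pow(Add(1, Rational(3, 2)), 2) = Pow(Rational(5, 2), 2) = Rational(25, 4)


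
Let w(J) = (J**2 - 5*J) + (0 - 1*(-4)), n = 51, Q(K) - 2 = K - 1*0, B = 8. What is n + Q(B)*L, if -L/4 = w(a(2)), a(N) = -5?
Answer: -2109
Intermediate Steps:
Q(K) = 2 + K (Q(K) = 2 + (K - 1*0) = 2 + (K + 0) = 2 + K)
w(J) = 4 + J**2 - 5*J (w(J) = (J**2 - 5*J) + (0 + 4) = (J**2 - 5*J) + 4 = 4 + J**2 - 5*J)
L = -216 (L = -4*(4 + (-5)**2 - 5*(-5)) = -4*(4 + 25 + 25) = -4*54 = -216)
n + Q(B)*L = 51 + (2 + 8)*(-216) = 51 + 10*(-216) = 51 - 2160 = -2109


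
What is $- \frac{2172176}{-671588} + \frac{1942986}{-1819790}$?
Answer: $\frac{331002260159}{152768640815} \approx 2.1667$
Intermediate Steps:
$- \frac{2172176}{-671588} + \frac{1942986}{-1819790} = \left(-2172176\right) \left(- \frac{1}{671588}\right) + 1942986 \left(- \frac{1}{1819790}\right) = \frac{543044}{167897} - \frac{971493}{909895} = \frac{331002260159}{152768640815}$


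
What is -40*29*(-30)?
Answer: 34800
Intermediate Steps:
-40*29*(-30) = -1160*(-30) = 34800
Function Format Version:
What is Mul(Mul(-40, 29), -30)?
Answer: 34800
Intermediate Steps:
Mul(Mul(-40, 29), -30) = Mul(-1160, -30) = 34800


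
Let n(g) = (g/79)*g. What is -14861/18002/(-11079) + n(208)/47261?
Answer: 8684237363671/744648497747802 ≈ 0.011662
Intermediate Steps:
n(g) = g²/79 (n(g) = (g*(1/79))*g = (g/79)*g = g²/79)
-14861/18002/(-11079) + n(208)/47261 = -14861/18002/(-11079) + ((1/79)*208²)/47261 = -14861*1/18002*(-1/11079) + ((1/79)*43264)*(1/47261) = -14861/18002*(-1/11079) + (43264/79)*(1/47261) = 14861/199444158 + 43264/3733619 = 8684237363671/744648497747802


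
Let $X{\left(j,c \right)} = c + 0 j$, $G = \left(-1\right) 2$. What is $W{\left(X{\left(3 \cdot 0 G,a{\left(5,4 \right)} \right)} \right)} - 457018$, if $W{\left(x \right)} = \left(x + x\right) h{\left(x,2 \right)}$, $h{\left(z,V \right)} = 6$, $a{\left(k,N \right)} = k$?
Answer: $-456958$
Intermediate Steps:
$G = -2$
$X{\left(j,c \right)} = c$ ($X{\left(j,c \right)} = c + 0 = c$)
$W{\left(x \right)} = 12 x$ ($W{\left(x \right)} = \left(x + x\right) 6 = 2 x 6 = 12 x$)
$W{\left(X{\left(3 \cdot 0 G,a{\left(5,4 \right)} \right)} \right)} - 457018 = 12 \cdot 5 - 457018 = 60 - 457018 = -456958$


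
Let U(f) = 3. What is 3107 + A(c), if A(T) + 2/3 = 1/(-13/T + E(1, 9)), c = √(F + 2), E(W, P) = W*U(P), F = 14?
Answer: 9307/3 ≈ 3102.3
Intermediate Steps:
E(W, P) = 3*W (E(W, P) = W*3 = 3*W)
c = 4 (c = √(14 + 2) = √16 = 4)
A(T) = -⅔ + 1/(3 - 13/T) (A(T) = -⅔ + 1/(-13/T + 3*1) = -⅔ + 1/(-13/T + 3) = -⅔ + 1/(3 - 13/T))
3107 + A(c) = 3107 + (26 - 3*4)/(3*(-13 + 3*4)) = 3107 + (26 - 12)/(3*(-13 + 12)) = 3107 + (⅓)*14/(-1) = 3107 + (⅓)*(-1)*14 = 3107 - 14/3 = 9307/3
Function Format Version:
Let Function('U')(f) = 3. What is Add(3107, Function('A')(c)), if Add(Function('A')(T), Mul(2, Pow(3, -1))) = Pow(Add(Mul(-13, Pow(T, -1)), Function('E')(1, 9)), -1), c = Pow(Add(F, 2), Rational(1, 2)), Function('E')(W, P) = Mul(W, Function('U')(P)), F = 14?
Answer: Rational(9307, 3) ≈ 3102.3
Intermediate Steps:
Function('E')(W, P) = Mul(3, W) (Function('E')(W, P) = Mul(W, 3) = Mul(3, W))
c = 4 (c = Pow(Add(14, 2), Rational(1, 2)) = Pow(16, Rational(1, 2)) = 4)
Function('A')(T) = Add(Rational(-2, 3), Pow(Add(3, Mul(-13, Pow(T, -1))), -1)) (Function('A')(T) = Add(Rational(-2, 3), Pow(Add(Mul(-13, Pow(T, -1)), Mul(3, 1)), -1)) = Add(Rational(-2, 3), Pow(Add(Mul(-13, Pow(T, -1)), 3), -1)) = Add(Rational(-2, 3), Pow(Add(3, Mul(-13, Pow(T, -1))), -1)))
Add(3107, Function('A')(c)) = Add(3107, Mul(Rational(1, 3), Pow(Add(-13, Mul(3, 4)), -1), Add(26, Mul(-3, 4)))) = Add(3107, Mul(Rational(1, 3), Pow(Add(-13, 12), -1), Add(26, -12))) = Add(3107, Mul(Rational(1, 3), Pow(-1, -1), 14)) = Add(3107, Mul(Rational(1, 3), -1, 14)) = Add(3107, Rational(-14, 3)) = Rational(9307, 3)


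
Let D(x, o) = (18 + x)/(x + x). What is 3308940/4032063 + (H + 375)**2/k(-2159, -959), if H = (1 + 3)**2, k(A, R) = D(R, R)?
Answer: 131367538132366/421574587 ≈ 3.1161e+5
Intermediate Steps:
D(x, o) = (18 + x)/(2*x) (D(x, o) = (18 + x)/((2*x)) = (18 + x)*(1/(2*x)) = (18 + x)/(2*x))
k(A, R) = (18 + R)/(2*R)
H = 16 (H = 4**2 = 16)
3308940/4032063 + (H + 375)**2/k(-2159, -959) = 3308940/4032063 + (16 + 375)**2/(((1/2)*(18 - 959)/(-959))) = 3308940*(1/4032063) + 391**2/(((1/2)*(-1/959)*(-941))) = 367660/448007 + 152881/(941/1918) = 367660/448007 + 152881*(1918/941) = 367660/448007 + 293225758/941 = 131367538132366/421574587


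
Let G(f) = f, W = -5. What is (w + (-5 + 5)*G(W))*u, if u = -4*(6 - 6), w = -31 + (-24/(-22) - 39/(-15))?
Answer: 0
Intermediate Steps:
w = -1502/55 (w = -31 + (-24*(-1/22) - 39*(-1/15)) = -31 + (12/11 + 13/5) = -31 + 203/55 = -1502/55 ≈ -27.309)
u = 0 (u = -4*0 = 0)
(w + (-5 + 5)*G(W))*u = (-1502/55 + (-5 + 5)*(-5))*0 = (-1502/55 + 0*(-5))*0 = (-1502/55 + 0)*0 = -1502/55*0 = 0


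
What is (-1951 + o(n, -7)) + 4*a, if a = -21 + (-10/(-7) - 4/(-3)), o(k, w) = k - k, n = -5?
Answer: -42503/21 ≈ -2024.0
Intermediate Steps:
o(k, w) = 0
a = -383/21 (a = -21 + (-10*(-⅐) - 4*(-⅓)) = -21 + (10/7 + 4/3) = -21 + 58/21 = -383/21 ≈ -18.238)
(-1951 + o(n, -7)) + 4*a = (-1951 + 0) + 4*(-383/21) = -1951 - 1532/21 = -42503/21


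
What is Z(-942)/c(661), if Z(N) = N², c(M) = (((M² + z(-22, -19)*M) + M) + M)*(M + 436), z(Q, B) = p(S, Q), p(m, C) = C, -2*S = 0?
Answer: 887364/464799997 ≈ 0.0019091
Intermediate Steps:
S = 0 (S = -½*0 = 0)
z(Q, B) = Q
c(M) = (436 + M)*(M² - 20*M) (c(M) = (((M² - 22*M) + M) + M)*(M + 436) = ((M² - 21*M) + M)*(436 + M) = (M² - 20*M)*(436 + M) = (436 + M)*(M² - 20*M))
Z(-942)/c(661) = (-942)²/((661*(-8720 + 661² + 416*661))) = 887364/((661*(-8720 + 436921 + 274976))) = 887364/((661*703177)) = 887364/464799997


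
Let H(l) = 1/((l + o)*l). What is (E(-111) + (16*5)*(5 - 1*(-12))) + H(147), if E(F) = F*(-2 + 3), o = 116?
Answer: 48287590/38661 ≈ 1249.0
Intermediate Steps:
E(F) = F (E(F) = F*1 = F)
H(l) = 1/(l*(116 + l)) (H(l) = 1/((l + 116)*l) = 1/((116 + l)*l) = 1/(l*(116 + l)))
(E(-111) + (16*5)*(5 - 1*(-12))) + H(147) = (-111 + (16*5)*(5 - 1*(-12))) + 1/(147*(116 + 147)) = (-111 + 80*(5 + 12)) + (1/147)/263 = (-111 + 80*17) + (1/147)*(1/263) = (-111 + 1360) + 1/38661 = 1249 + 1/38661 = 48287590/38661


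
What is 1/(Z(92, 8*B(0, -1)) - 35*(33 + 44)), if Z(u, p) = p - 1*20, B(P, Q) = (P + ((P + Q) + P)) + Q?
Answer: -1/2731 ≈ -0.00036617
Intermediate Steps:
B(P, Q) = 2*Q + 3*P (B(P, Q) = (P + (Q + 2*P)) + Q = (Q + 3*P) + Q = 2*Q + 3*P)
Z(u, p) = -20 + p (Z(u, p) = p - 20 = -20 + p)
1/(Z(92, 8*B(0, -1)) - 35*(33 + 44)) = 1/((-20 + 8*(2*(-1) + 3*0)) - 35*(33 + 44)) = 1/((-20 + 8*(-2 + 0)) - 35*77) = 1/((-20 + 8*(-2)) - 2695) = 1/((-20 - 16) - 2695) = 1/(-36 - 2695) = 1/(-2731) = -1/2731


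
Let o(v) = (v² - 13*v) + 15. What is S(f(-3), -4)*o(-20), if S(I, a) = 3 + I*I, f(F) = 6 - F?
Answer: 56700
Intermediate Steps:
o(v) = 15 + v² - 13*v
S(I, a) = 3 + I²
S(f(-3), -4)*o(-20) = (3 + (6 - 1*(-3))²)*(15 + (-20)² - 13*(-20)) = (3 + (6 + 3)²)*(15 + 400 + 260) = (3 + 9²)*675 = (3 + 81)*675 = 84*675 = 56700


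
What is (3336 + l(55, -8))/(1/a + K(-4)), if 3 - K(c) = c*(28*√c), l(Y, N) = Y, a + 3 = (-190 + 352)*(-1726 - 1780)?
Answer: 820440779788725/4047365053489444 - 15314903544071250*I/1011841263372361 ≈ 0.20271 - 15.136*I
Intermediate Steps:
a = -567975 (a = -3 + (-190 + 352)*(-1726 - 1780) = -3 + 162*(-3506) = -3 - 567972 = -567975)
K(c) = 3 - 28*c^(3/2) (K(c) = 3 - c*28*√c = 3 - 28*c^(3/2))
(3336 + l(55, -8))/(1/a + K(-4)) = (3336 + 55)/(1/(-567975) + (3 - (-224)*I)) = 3391/(-1/567975 + (3 - (-224)*I)) = 3391/(-1/567975 + (3 + 224*I)) = 3391/(1703924/567975 + 224*I) = 3391*(322595600625*(1703924/567975 - 224*I)/16189460213957776) = 1093921681719375*(1703924/567975 - 224*I)/16189460213957776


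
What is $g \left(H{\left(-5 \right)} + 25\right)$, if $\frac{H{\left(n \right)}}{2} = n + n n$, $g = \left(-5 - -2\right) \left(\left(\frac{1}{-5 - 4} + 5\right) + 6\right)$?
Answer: $- \frac{6370}{3} \approx -2123.3$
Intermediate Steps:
$g = - \frac{98}{3}$ ($g = \left(-5 + 2\right) \left(\left(\frac{1}{-9} + 5\right) + 6\right) = - 3 \left(\left(- \frac{1}{9} + 5\right) + 6\right) = - 3 \left(\frac{44}{9} + 6\right) = \left(-3\right) \frac{98}{9} = - \frac{98}{3} \approx -32.667$)
$H{\left(n \right)} = 2 n + 2 n^{2}$ ($H{\left(n \right)} = 2 \left(n + n n\right) = 2 \left(n + n^{2}\right) = 2 n + 2 n^{2}$)
$g \left(H{\left(-5 \right)} + 25\right) = - \frac{98 \left(2 \left(-5\right) \left(1 - 5\right) + 25\right)}{3} = - \frac{98 \left(2 \left(-5\right) \left(-4\right) + 25\right)}{3} = - \frac{98 \left(40 + 25\right)}{3} = \left(- \frac{98}{3}\right) 65 = - \frac{6370}{3}$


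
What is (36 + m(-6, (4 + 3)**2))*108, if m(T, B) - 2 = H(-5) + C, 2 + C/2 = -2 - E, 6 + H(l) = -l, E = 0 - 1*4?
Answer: 3996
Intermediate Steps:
E = -4 (E = 0 - 4 = -4)
H(l) = -6 - l
C = 0 (C = -4 + 2*(-2 - 1*(-4)) = -4 + 2*(-2 + 4) = -4 + 2*2 = -4 + 4 = 0)
m(T, B) = 1 (m(T, B) = 2 + ((-6 - 1*(-5)) + 0) = 2 + ((-6 + 5) + 0) = 2 + (-1 + 0) = 2 - 1 = 1)
(36 + m(-6, (4 + 3)**2))*108 = (36 + 1)*108 = 37*108 = 3996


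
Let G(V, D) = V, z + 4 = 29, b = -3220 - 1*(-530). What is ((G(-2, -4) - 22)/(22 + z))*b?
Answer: 64560/47 ≈ 1373.6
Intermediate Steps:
b = -2690 (b = -3220 + 530 = -2690)
z = 25 (z = -4 + 29 = 25)
((G(-2, -4) - 22)/(22 + z))*b = ((-2 - 22)/(22 + 25))*(-2690) = -24/47*(-2690) = 64560/47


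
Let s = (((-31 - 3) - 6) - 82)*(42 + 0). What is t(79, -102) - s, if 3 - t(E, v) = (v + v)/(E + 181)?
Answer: 333306/65 ≈ 5127.8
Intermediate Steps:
t(E, v) = 3 - 2*v/(181 + E) (t(E, v) = 3 - (v + v)/(E + 181) = 3 - 2*v/(181 + E))
s = -5124 (s = ((-34 - 6) - 82)*42 = (-40 - 82)*42 = -122*42 = -5124)
t(79, -102) - s = (543 - 2*(-102) + 3*79)/(181 + 79) - 1*(-5124) = (543 + 204 + 237)/260 + 5124 = (1/260)*984 + 5124 = 246/65 + 5124 = 333306/65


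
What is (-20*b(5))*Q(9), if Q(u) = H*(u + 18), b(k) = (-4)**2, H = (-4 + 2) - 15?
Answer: 146880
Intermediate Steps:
H = -17 (H = -2 - 15 = -17)
b(k) = 16
Q(u) = -306 - 17*u (Q(u) = -17*(u + 18) = -17*(18 + u) = -306 - 17*u)
(-20*b(5))*Q(9) = (-20*16)*(-306 - 17*9) = -320*(-306 - 153) = -320*(-459) = 146880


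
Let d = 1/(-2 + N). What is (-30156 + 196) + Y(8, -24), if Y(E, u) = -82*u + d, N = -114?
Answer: -3247073/116 ≈ -27992.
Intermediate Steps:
d = -1/116 (d = 1/(-2 - 114) = 1/(-116) = -1/116 ≈ -0.0086207)
Y(E, u) = -1/116 - 82*u (Y(E, u) = -82*u - 1/116 = -1/116 - 82*u)
(-30156 + 196) + Y(8, -24) = (-30156 + 196) + (-1/116 - 82*(-24)) = -29960 + (-1/116 + 1968) = -29960 + 228287/116 = -3247073/116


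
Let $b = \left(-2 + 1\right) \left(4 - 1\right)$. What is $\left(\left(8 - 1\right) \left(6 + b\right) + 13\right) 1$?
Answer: $34$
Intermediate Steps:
$b = -3$ ($b = \left(-1\right) 3 = -3$)
$\left(\left(8 - 1\right) \left(6 + b\right) + 13\right) 1 = \left(\left(8 - 1\right) \left(6 - 3\right) + 13\right) 1 = \left(7 \cdot 3 + 13\right) 1 = \left(21 + 13\right) 1 = 34 \cdot 1 = 34$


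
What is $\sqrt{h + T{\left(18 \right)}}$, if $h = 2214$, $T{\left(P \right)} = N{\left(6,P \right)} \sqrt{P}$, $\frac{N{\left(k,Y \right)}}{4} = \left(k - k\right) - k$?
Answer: $3 \sqrt{246 - 8 \sqrt{2}} \approx 45.958$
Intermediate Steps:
$N{\left(k,Y \right)} = - 4 k$ ($N{\left(k,Y \right)} = 4 \left(\left(k - k\right) - k\right) = 4 \left(0 - k\right) = 4 \left(- k\right) = - 4 k$)
$T{\left(P \right)} = - 24 \sqrt{P}$ ($T{\left(P \right)} = \left(-4\right) 6 \sqrt{P} = - 24 \sqrt{P}$)
$\sqrt{h + T{\left(18 \right)}} = \sqrt{2214 - 24 \sqrt{18}} = \sqrt{2214 - 24 \cdot 3 \sqrt{2}} = \sqrt{2214 - 72 \sqrt{2}}$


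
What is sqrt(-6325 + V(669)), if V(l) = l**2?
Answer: 2*sqrt(110309) ≈ 664.26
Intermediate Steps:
sqrt(-6325 + V(669)) = sqrt(-6325 + 669**2) = sqrt(-6325 + 447561) = sqrt(441236) = 2*sqrt(110309)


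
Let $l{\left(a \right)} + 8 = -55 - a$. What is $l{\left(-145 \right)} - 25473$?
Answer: $-25391$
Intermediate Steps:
$l{\left(a \right)} = -63 - a$ ($l{\left(a \right)} = -8 - \left(55 + a\right) = -63 - a$)
$l{\left(-145 \right)} - 25473 = \left(-63 - -145\right) - 25473 = \left(-63 + 145\right) - 25473 = 82 - 25473 = -25391$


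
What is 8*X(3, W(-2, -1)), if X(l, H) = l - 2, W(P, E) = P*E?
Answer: 8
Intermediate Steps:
W(P, E) = E*P
X(l, H) = -2 + l
8*X(3, W(-2, -1)) = 8*(-2 + 3) = 8*1 = 8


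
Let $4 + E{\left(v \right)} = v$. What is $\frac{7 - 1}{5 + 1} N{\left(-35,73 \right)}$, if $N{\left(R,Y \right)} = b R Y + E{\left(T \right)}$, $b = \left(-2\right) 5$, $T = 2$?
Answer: $25548$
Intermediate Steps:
$E{\left(v \right)} = -4 + v$
$b = -10$
$N{\left(R,Y \right)} = -2 - 10 R Y$ ($N{\left(R,Y \right)} = - 10 R Y + \left(-4 + 2\right) = - 10 R Y - 2 = -2 - 10 R Y$)
$\frac{7 - 1}{5 + 1} N{\left(-35,73 \right)} = \frac{7 - 1}{5 + 1} \left(-2 - \left(-350\right) 73\right) = \frac{6}{6} \left(-2 + 25550\right) = 6 \cdot \frac{1}{6} \cdot 25548 = 1 \cdot 25548 = 25548$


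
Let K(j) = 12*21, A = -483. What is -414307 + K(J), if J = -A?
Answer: -414055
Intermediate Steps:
J = 483 (J = -1*(-483) = 483)
K(j) = 252
-414307 + K(J) = -414307 + 252 = -414055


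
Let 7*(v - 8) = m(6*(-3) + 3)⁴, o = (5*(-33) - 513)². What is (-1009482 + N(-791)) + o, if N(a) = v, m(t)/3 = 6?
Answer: -3743554/7 ≈ -5.3479e+5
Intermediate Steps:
m(t) = 18 (m(t) = 3*6 = 18)
o = 459684 (o = (-165 - 513)² = (-678)² = 459684)
v = 105032/7 (v = 8 + (⅐)*18⁴ = 8 + (⅐)*104976 = 8 + 104976/7 = 105032/7 ≈ 15005.)
N(a) = 105032/7
(-1009482 + N(-791)) + o = (-1009482 + 105032/7) + 459684 = -6961342/7 + 459684 = -3743554/7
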